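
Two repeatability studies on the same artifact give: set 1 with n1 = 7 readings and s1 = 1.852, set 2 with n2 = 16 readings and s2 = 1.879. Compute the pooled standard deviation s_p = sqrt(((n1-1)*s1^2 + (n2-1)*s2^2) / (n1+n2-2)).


s_p = sqrt(((n1-1)*s1^2 + (n2-1)*s2^2) / (n1+n2-2))
numerator = (7-1)*1.852^2 + (16-1)*1.879^2 = 20.579424 + 52.959615 = 73.539039
denominator = 7 + 16 - 2 = 21
s_p^2 = 73.539039 / 21 = 3.501859
s_p = sqrt(3.501859) = 1.8713

1.8713


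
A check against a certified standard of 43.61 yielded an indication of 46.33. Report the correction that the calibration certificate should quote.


Correction = standard - reading
= 43.61 - 46.33
= -2.7200

-2.7200


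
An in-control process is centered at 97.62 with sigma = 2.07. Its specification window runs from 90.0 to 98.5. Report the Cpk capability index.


Cpu = (USL - mean) / (3*sigma) = (98.5 - 97.62) / (3*2.07) = 0.1417
Cpl = (mean - LSL) / (3*sigma) = (97.62 - 90.0) / (3*2.07) = 1.2271
Cpk = min(Cpu, Cpl) = 0.1417

0.1417


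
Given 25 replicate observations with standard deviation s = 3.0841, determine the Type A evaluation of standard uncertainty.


u_A = s / sqrt(n)
u_A = 3.0841 / sqrt(25)
u_A = 3.0841 / 5
u_A = 0.6168

0.6168


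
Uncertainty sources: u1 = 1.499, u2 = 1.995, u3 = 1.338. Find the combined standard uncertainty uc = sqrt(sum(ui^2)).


uc = sqrt(1.499^2 + 1.995^2 + 1.338^2)
uc = sqrt(8.01727)
uc = 2.8315

2.8315


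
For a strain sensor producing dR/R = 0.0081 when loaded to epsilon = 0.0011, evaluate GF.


GF = (dR/R) / epsilon
= 0.0081 / 0.0011
= 7.3636

7.3636


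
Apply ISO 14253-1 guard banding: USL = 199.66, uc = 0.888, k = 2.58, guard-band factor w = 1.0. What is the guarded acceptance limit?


U = k * uc = 2.58 * 0.888 = 2.29104
guard band g = w * U = 1.0 * 2.29104 = 2.29104
AL = USL - g = 199.66 - 2.29104
AL = 197.3690

197.3690


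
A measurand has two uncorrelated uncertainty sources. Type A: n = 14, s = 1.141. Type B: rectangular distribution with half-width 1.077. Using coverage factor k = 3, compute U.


u_A = s / sqrt(n) = 1.141 / sqrt(14) = 0.30494508
u_B = half_width / sqrt(3) = 1.077 / sqrt(3) = 0.62180624
uc = sqrt(u_A^2 + u_B^2) = sqrt(0.30494508^2 + 0.62180624^2) = 0.6925565
U = k * uc = 3 * 0.6925565
U = 2.0777

2.0777


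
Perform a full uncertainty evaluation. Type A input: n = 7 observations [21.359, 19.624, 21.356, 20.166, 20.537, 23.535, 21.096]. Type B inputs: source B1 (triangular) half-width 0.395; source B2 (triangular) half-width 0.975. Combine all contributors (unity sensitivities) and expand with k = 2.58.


mean = (21.359 + 19.624 + 21.356 + 20.166 + 20.537 + 23.535 + 21.096) / 7 = 21.09614286
s = sqrt(sum((x - mean)^2)/(n-1)) = 1.2536384
u_A = s / sqrt(n) = 1.2536384 / sqrt(7) = 0.47383078
u_B1 = 0.395 / sqrt(6) = 0.16125807
u_B2 = 0.975 / sqrt(6) = 0.39804208
uc = sqrt(0.47383078^2 + 0.16125807^2 + 0.39804208^2) = 0.63949767
U = k * uc = 2.58 * 0.63949767
U = 1.6499

1.6499


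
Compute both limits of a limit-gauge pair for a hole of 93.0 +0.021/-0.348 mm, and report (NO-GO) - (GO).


GO = nominal - lower_tol (smallest hole = maximum material condition)
GO = 93.0 - 0.348 = 92.652
NO-GO = nominal + upper_tol (largest hole = least material condition)
NO-GO = 93.0 + 0.021 = 93.021
spread = NO-GO - GO = 93.021 - 92.652 = 0.3690

0.3690


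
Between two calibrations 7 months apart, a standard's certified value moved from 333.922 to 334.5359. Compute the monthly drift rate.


rate = (v2 - v1) / months
= (334.5359 - 333.922) / 7
= 0.6139 / 7
= 0.0877

0.0877


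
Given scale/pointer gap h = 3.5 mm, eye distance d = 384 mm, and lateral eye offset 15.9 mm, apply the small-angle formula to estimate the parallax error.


error = h * offset / d
= 3.5 * 15.9 / 384
= 0.1449

0.1449


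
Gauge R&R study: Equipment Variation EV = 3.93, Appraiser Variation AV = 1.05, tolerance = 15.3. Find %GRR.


GRR = sqrt(EV^2 + AV^2) = sqrt(3.93^2 + 1.05^2) = 4.0678496
%GRR = GRR / tol * 100 = 4.0678496 / 15.3 * 100
%GRR = 26.5873

26.5873


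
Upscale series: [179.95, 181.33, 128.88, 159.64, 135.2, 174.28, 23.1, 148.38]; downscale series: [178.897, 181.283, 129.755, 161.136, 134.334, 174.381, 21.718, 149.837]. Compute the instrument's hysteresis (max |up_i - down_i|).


|179.95 - 178.897| = 1.0530
|181.33 - 181.283| = 0.0470
|128.88 - 129.755| = 0.8750
|159.64 - 161.136| = 1.4960
|135.2 - 134.334| = 0.8660
|174.28 - 174.381| = 0.1010
|23.1 - 21.718| = 1.3820
|148.38 - 149.837| = 1.4570
hysteresis = max(diffs) = 1.4960

1.4960


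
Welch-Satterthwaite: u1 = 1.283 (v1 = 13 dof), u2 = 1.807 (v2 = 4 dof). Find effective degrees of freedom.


uc = sqrt(u1^2 + u2^2) = sqrt(1.283^2 + 1.807^2) = 2.2161539
v_eff = uc^4 / (u1^4/v1 + u2^4/v2)
= 2.2161539^4 / (1.283^4/13 + 1.807^4/4)
= 24.121242 / 2.8738942
v_eff = 8.3932

8.3932


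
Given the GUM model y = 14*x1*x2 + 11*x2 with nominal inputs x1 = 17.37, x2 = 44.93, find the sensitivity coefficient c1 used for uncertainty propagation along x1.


y = 14*x1*x2 + 11*x2
dy/dx1 = 14*x2
Evaluate at x2 = 44.93: c1 = 14 * 44.93
c1 = 629.0200

629.0200


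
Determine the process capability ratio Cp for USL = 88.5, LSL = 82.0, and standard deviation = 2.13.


Cp = (USL - LSL) / (6 * sigma)
= (88.5 - 82.0) / (6 * 2.13)
= 6.5000 / 12.7800
= 0.5086

0.5086


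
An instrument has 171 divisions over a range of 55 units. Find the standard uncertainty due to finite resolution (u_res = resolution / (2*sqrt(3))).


resolution = range / divisions
resolution = 55 / 171 = 0.32163743
u_res = resolution / (2*sqrt(3))
u_res = 0.32163743 / 3.4641016
u_res = 0.0928

0.0928


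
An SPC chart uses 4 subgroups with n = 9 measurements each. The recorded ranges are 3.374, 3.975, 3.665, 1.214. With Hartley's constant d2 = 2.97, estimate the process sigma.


R_bar = (3.374 + 3.975 + 3.665 + 1.214) / 4
R_bar = 12.228 / 4 = 3.057
sigma_hat = R_bar / d2 = 3.057 / 2.97 = 1.0293

1.0293


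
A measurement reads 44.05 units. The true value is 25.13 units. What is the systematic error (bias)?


Systematic error = measured - true
= 44.05 - 25.13
= 18.9200

18.9200


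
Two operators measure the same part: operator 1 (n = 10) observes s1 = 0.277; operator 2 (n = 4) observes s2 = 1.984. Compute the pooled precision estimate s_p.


s_p = sqrt(((n1-1)*s1^2 + (n2-1)*s2^2) / (n1+n2-2))
numerator = (10-1)*0.277^2 + (4-1)*1.984^2 = 0.690561 + 11.808768 = 12.499329
denominator = 10 + 4 - 2 = 12
s_p^2 = 12.499329 / 12 = 1.0416108
s_p = sqrt(1.0416108) = 1.0206

1.0206


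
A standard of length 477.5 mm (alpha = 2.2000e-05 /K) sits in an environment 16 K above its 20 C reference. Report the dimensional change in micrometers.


dL = L * alpha * dT
= 477.5 * 2.2000e-05 * 16
= 0.1680800 mm
dL_um = 0.1680800 * 1000 = 168.0800 um

168.0800


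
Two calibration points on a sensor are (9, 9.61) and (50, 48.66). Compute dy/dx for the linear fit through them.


slope = (y2 - y1) / (x2 - x1)
= (48.66 - 9.61) / (50 - 9)
= 39.0500 / 41
= 0.9524

0.9524


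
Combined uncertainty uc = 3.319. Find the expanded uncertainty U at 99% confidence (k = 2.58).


U = k * uc
U = 2.58 * 3.319
U = 8.5630

8.5630


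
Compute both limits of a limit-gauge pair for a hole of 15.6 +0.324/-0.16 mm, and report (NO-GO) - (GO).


GO = nominal - lower_tol (smallest hole = maximum material condition)
GO = 15.6 - 0.16 = 15.44
NO-GO = nominal + upper_tol (largest hole = least material condition)
NO-GO = 15.6 + 0.324 = 15.924
spread = NO-GO - GO = 15.924 - 15.44 = 0.4840

0.4840


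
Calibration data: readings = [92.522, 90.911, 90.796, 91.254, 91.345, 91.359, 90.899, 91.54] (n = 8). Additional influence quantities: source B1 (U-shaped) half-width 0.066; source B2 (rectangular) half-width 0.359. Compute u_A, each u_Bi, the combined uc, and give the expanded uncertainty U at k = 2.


mean = (92.522 + 90.911 + 90.796 + 91.254 + 91.345 + 91.359 + 90.899 + 91.54) / 8 = 91.32825
s = sqrt(sum((x - mean)^2)/(n-1)) = 0.55009863
u_A = s / sqrt(n) = 0.55009863 / sqrt(8) = 0.19448924
u_B1 = 0.066 / sqrt(2) = 0.046669048
u_B2 = 0.359 / sqrt(3) = 0.20726875
uc = sqrt(0.19448924^2 + 0.046669048^2 + 0.20726875^2) = 0.28803541
U = k * uc = 2 * 0.28803541
U = 0.5761

0.5761


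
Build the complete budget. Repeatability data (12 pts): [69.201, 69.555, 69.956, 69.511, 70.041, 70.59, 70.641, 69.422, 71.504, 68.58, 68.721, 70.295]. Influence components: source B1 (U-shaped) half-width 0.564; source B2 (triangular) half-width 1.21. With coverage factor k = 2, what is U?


mean = (69.201 + 69.555 + 69.956 + 69.511 + 70.041 + 70.59 + 70.641 + 69.422 + 71.504 + 68.58 + 68.721 + 70.295) / 12 = 69.83475
s = sqrt(sum((x - mean)^2)/(n-1)) = 0.84454508
u_A = s / sqrt(n) = 0.84454508 / sqrt(12) = 0.24379916
u_B1 = 0.564 / sqrt(2) = 0.39880822
u_B2 = 1.21 / sqrt(6) = 0.49398043
uc = sqrt(0.24379916^2 + 0.39880822^2 + 0.49398043^2) = 0.6800755
U = k * uc = 2 * 0.6800755
U = 1.3602

1.3602


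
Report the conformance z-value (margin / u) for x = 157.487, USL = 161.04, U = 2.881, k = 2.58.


u = U / k = 2.881 / 2.58 = 1.1166667
margin = |USL - x| = |161.04 - 157.487| = 3.553
z = margin / u = 3.553 / 1.1166667
z = 3.1818

3.1818


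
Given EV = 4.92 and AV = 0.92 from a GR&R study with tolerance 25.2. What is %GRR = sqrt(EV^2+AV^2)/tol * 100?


GRR = sqrt(EV^2 + AV^2) = sqrt(4.92^2 + 0.92^2) = 5.0052772
%GRR = GRR / tol * 100 = 5.0052772 / 25.2 * 100
%GRR = 19.8622

19.8622


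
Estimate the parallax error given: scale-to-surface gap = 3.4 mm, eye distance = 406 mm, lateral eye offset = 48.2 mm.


error = h * offset / d
= 3.4 * 48.2 / 406
= 0.4036

0.4036


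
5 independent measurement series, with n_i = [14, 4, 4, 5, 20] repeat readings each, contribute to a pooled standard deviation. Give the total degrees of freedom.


nu = sum_i (n_i - 1)
nu = ((14 - 1) + (4 - 1) + (4 - 1) + (5 - 1) + (20 - 1))
nu = 13 + 3 + 3 + 4 + 19
nu = 42

42


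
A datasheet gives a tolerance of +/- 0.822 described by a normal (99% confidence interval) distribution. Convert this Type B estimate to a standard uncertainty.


u_B = half_width / 2.576
u_B = 0.822 / 2.576
u_B = 0.3191

0.3191


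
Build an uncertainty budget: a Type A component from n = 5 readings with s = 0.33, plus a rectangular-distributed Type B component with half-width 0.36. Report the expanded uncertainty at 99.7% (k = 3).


u_A = s / sqrt(n) = 0.33 / sqrt(5) = 0.14758049
u_B = half_width / sqrt(3) = 0.36 / sqrt(3) = 0.2078461
uc = sqrt(u_A^2 + u_B^2) = sqrt(0.14758049^2 + 0.2078461^2) = 0.25491175
U = k * uc = 3 * 0.25491175
U = 0.7647

0.7647


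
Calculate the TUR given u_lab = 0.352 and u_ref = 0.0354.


TUR = u_lab / u_ref
= 0.352 / 0.0354
= 9.9435

9.9435


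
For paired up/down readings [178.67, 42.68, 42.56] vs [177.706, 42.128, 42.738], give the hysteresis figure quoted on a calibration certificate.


|178.67 - 177.706| = 0.9640
|42.68 - 42.128| = 0.5520
|42.56 - 42.738| = 0.1780
hysteresis = max(diffs) = 0.9640

0.9640


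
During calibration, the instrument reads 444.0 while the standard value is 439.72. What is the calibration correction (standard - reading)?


Correction = standard - reading
= 439.72 - 444.0
= -4.2800

-4.2800


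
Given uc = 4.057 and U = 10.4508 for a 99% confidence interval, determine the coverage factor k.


k = U / uc
k = 10.4508 / 4.057
k = 2.576

2.576


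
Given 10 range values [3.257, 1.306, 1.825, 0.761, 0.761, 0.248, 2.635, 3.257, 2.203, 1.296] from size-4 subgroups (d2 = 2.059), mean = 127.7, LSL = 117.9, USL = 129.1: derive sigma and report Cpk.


R_bar = (3.257 + 1.306 + 1.825 + 0.761 + 0.761 + 0.248 + 2.635 + 3.257 + 2.203 + 1.296) / 10 = 1.7549
sigma = R_bar / d2 = 1.7549 / 2.059 = 0.85230695
Cp = (USL - LSL)/(6*sigma) = (129.1 - 117.9)/(6*0.85230695) = 2.1901
Cpu = (129.1 - 127.7)/(3*0.85230695) = 0.5475
Cpl = (127.7 - 117.9)/(3*0.85230695) = 3.8327
Cpk = min(Cpu, Cpl) = 0.5475

0.5475


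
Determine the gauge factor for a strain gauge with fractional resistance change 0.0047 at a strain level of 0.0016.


GF = (dR/R) / epsilon
= 0.0047 / 0.0016
= 2.9375

2.9375


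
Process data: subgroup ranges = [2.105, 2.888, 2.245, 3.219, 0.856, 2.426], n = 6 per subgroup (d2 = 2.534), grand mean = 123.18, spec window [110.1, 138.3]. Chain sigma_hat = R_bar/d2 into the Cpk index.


R_bar = (2.105 + 2.888 + 2.245 + 3.219 + 0.856 + 2.426) / 6 = 2.2898333
sigma = R_bar / d2 = 2.2898333 / 2.534 = 0.90364376
Cp = (USL - LSL)/(6*sigma) = (138.3 - 110.1)/(6*0.90364376) = 5.2012
Cpu = (138.3 - 123.18)/(3*0.90364376) = 5.5774
Cpl = (123.18 - 110.1)/(3*0.90364376) = 4.8249
Cpk = min(Cpu, Cpl) = 4.8249

4.8249


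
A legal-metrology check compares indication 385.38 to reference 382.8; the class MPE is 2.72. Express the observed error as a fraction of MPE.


e = indication - reference = 385.38 - 382.8 = 2.5800
|e| = 2.5800
ratio = |e| / MPE = 2.5800 / 2.72
ratio = 0.9485

0.9485


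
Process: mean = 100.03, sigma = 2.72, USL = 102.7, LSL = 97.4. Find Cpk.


Cpu = (USL - mean) / (3*sigma) = (102.7 - 100.03) / (3*2.72) = 0.3272
Cpl = (mean - LSL) / (3*sigma) = (100.03 - 97.4) / (3*2.72) = 0.3223
Cpk = min(Cpu, Cpl) = 0.3223

0.3223


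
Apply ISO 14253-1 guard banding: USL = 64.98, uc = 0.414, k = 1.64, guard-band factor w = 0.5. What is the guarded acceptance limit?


U = k * uc = 1.64 * 0.414 = 0.67896
guard band g = w * U = 0.5 * 0.67896 = 0.33948
AL = USL - g = 64.98 - 0.33948
AL = 64.6405

64.6405


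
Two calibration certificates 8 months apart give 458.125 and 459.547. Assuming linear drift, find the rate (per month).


rate = (v2 - v1) / months
= (459.547 - 458.125) / 8
= 1.4220 / 8
= 0.1778

0.1778


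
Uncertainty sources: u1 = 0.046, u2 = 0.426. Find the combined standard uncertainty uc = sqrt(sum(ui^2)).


uc = sqrt(0.046^2 + 0.426^2)
uc = sqrt(0.183592)
uc = 0.4285

0.4285


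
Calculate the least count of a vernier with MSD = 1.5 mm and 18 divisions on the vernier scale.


LC = MSD / n_div
= 1.5 / 18
= 0.0833

0.0833


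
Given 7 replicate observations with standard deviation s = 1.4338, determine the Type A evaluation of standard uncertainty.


u_A = s / sqrt(n)
u_A = 1.4338 / sqrt(7)
u_A = 1.4338 / 2.6457513
u_A = 0.5419

0.5419


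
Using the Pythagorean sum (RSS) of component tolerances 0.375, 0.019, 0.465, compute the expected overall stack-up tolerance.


RSS = sqrt(0.375^2 + 0.019^2 + 0.465^2)
= sqrt(0.357211)
= 0.5977

0.5977


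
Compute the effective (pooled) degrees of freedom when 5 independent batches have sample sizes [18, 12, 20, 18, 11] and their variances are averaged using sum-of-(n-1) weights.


nu = sum_i (n_i - 1)
nu = ((18 - 1) + (12 - 1) + (20 - 1) + (18 - 1) + (11 - 1))
nu = 17 + 11 + 19 + 17 + 10
nu = 74

74


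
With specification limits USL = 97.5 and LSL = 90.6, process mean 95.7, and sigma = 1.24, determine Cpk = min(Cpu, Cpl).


Cpu = (USL - mean) / (3*sigma) = (97.5 - 95.7) / (3*1.24) = 0.4839
Cpl = (mean - LSL) / (3*sigma) = (95.7 - 90.6) / (3*1.24) = 1.3710
Cpk = min(Cpu, Cpl) = 0.4839

0.4839


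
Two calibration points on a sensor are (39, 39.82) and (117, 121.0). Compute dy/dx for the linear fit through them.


slope = (y2 - y1) / (x2 - x1)
= (121.0 - 39.82) / (117 - 39)
= 81.1800 / 78
= 1.0408

1.0408


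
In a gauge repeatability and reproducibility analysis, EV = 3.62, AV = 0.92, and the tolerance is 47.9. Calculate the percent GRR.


GRR = sqrt(EV^2 + AV^2) = sqrt(3.62^2 + 0.92^2) = 3.735077
%GRR = GRR / tol * 100 = 3.735077 / 47.9 * 100
%GRR = 7.7977

7.7977


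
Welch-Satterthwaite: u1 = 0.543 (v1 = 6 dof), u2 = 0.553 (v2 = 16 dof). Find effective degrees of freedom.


uc = sqrt(u1^2 + u2^2) = sqrt(0.543^2 + 0.553^2) = 0.77502129
v_eff = uc^4 / (u1^4/v1 + u2^4/v2)
= 0.77502129^4 / (0.543^4/6 + 0.553^4/16)
= 0.36079003 / 0.020334269
v_eff = 17.7430

17.7430


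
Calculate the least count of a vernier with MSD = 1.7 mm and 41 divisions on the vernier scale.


LC = MSD / n_div
= 1.7 / 41
= 0.0415

0.0415


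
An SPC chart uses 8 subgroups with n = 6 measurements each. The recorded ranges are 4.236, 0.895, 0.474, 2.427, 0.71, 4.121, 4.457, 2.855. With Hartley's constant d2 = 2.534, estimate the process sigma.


R_bar = (4.236 + 0.895 + 0.474 + 2.427 + 0.71 + 4.121 + 4.457 + 2.855) / 8
R_bar = 20.175 / 8 = 2.521875
sigma_hat = R_bar / d2 = 2.521875 / 2.534 = 0.9952

0.9952


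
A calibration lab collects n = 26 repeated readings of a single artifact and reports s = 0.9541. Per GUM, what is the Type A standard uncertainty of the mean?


u_A = s / sqrt(n)
u_A = 0.9541 / sqrt(26)
u_A = 0.9541 / 5.0990195
u_A = 0.1871

0.1871


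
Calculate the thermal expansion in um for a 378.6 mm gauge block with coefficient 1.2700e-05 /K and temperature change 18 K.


dL = L * alpha * dT
= 378.6 * 1.2700e-05 * 18
= 0.0865480 mm
dL_um = 0.0865480 * 1000 = 86.5480 um

86.5480


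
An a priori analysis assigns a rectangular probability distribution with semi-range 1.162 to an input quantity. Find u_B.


u_B = half_width / sqrt(3)
u_B = 1.162 / 1.7320508
u_B = 0.6709

0.6709


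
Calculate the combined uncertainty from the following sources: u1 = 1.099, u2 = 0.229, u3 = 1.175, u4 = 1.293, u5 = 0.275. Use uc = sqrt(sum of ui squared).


uc = sqrt(1.099^2 + 0.229^2 + 1.175^2 + 1.293^2 + 0.275^2)
uc = sqrt(4.388341)
uc = 2.0948

2.0948


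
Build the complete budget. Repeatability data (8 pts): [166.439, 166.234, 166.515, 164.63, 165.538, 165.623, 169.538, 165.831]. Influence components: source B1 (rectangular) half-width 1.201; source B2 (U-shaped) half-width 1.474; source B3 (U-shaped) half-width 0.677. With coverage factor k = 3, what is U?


mean = (166.439 + 166.234 + 166.515 + 164.63 + 165.538 + 165.623 + 169.538 + 165.831) / 8 = 166.2935
s = sqrt(sum((x - mean)^2)/(n-1)) = 1.4443012
u_A = s / sqrt(n) = 1.4443012 / sqrt(8) = 0.51063759
u_B1 = 1.201 / sqrt(3) = 0.69339767
u_B2 = 1.474 / sqrt(2) = 1.0422754
u_B3 = 0.677 / sqrt(2) = 0.47871129
uc = sqrt(0.51063759^2 + 0.69339767^2 + 1.0422754^2 + 0.47871129^2) = 1.4342432
U = k * uc = 3 * 1.4342432
U = 4.3027

4.3027


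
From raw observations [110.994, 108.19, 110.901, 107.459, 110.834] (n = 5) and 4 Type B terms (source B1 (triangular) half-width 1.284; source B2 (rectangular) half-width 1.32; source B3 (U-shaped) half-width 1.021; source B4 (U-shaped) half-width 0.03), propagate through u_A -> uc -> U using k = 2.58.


mean = (110.994 + 108.19 + 110.901 + 107.459 + 110.834) / 5 = 109.6756
s = sqrt(sum((x - mean)^2)/(n-1)) = 1.7104091
u_A = s / sqrt(n) = 1.7104091 / sqrt(5) = 0.7649182
u_B1 = 1.284 / sqrt(6) = 0.5241908
u_B2 = 1.32 / sqrt(3) = 0.76210236
u_B3 = 1.021 / sqrt(2) = 0.72195602
u_B4 = 0.03 / sqrt(2) = 0.021213203
uc = sqrt(0.7649182^2 + 0.5241908^2 + 0.76210236^2 + 0.72195602^2 + 0.021213203^2) = 1.4008377
U = k * uc = 2.58 * 1.4008377
U = 3.6142

3.6142


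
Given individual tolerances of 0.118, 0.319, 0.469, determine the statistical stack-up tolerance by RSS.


RSS = sqrt(0.118^2 + 0.319^2 + 0.469^2)
= sqrt(0.335646)
= 0.5793

0.5793


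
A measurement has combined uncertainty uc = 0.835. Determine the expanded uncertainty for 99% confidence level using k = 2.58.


U = k * uc
U = 2.58 * 0.835
U = 2.1543

2.1543


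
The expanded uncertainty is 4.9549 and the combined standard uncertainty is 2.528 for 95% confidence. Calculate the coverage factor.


k = U / uc
k = 4.9549 / 2.528
k = 1.96

1.96


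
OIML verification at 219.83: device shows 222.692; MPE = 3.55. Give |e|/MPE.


e = indication - reference = 222.692 - 219.83 = 2.8620
|e| = 2.8620
ratio = |e| / MPE = 2.8620 / 3.55
ratio = 0.8062

0.8062


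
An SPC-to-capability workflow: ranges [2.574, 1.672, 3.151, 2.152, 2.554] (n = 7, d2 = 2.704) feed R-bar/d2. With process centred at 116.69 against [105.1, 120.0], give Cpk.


R_bar = (2.574 + 1.672 + 3.151 + 2.152 + 2.554) / 5 = 2.4206
sigma = R_bar / d2 = 2.4206 / 2.704 = 0.89519231
Cp = (USL - LSL)/(6*sigma) = (120.0 - 105.1)/(6*0.89519231) = 2.7741
Cpu = (120.0 - 116.69)/(3*0.89519231) = 1.2325
Cpl = (116.69 - 105.1)/(3*0.89519231) = 4.3156
Cpk = min(Cpu, Cpl) = 1.2325

1.2325


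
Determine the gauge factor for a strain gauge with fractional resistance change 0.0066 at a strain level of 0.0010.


GF = (dR/R) / epsilon
= 0.0066 / 0.0010
= 6.6000

6.6000


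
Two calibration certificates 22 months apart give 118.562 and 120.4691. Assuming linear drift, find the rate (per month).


rate = (v2 - v1) / months
= (120.4691 - 118.562) / 22
= 1.9071 / 22
= 0.0867

0.0867


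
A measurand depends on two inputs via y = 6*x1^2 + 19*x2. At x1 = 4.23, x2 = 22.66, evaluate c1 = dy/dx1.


y = 6*x1^2 + 19*x2
dy/dx1 = 2*6*x1
Evaluate at x1 = 4.23: c1 = 12 * 4.23
c1 = 50.7600

50.7600


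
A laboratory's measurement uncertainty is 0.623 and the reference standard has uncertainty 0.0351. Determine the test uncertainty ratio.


TUR = u_lab / u_ref
= 0.623 / 0.0351
= 17.7493

17.7493


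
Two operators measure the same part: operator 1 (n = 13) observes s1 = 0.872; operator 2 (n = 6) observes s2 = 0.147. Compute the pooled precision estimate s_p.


s_p = sqrt(((n1-1)*s1^2 + (n2-1)*s2^2) / (n1+n2-2))
numerator = (13-1)*0.872^2 + (6-1)*0.147^2 = 9.124608 + 0.108045 = 9.232653
denominator = 13 + 6 - 2 = 17
s_p^2 = 9.232653 / 17 = 0.54309724
s_p = sqrt(0.54309724) = 0.7370

0.7370


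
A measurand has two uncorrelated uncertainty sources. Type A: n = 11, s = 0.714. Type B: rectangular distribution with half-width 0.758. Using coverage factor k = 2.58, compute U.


u_A = s / sqrt(n) = 0.714 / sqrt(11) = 0.2152791
u_B = half_width / sqrt(3) = 0.758 / sqrt(3) = 0.4376315
uc = sqrt(u_A^2 + u_B^2) = sqrt(0.2152791^2 + 0.4376315^2) = 0.48771551
U = k * uc = 2.58 * 0.48771551
U = 1.2583

1.2583


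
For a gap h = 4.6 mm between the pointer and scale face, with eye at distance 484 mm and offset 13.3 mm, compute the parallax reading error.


error = h * offset / d
= 4.6 * 13.3 / 484
= 0.1264

0.1264


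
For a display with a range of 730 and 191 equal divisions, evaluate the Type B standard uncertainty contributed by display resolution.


resolution = range / divisions
resolution = 730 / 191 = 3.8219895
u_res = resolution / (2*sqrt(3))
u_res = 3.8219895 / 3.4641016
u_res = 1.1033

1.1033


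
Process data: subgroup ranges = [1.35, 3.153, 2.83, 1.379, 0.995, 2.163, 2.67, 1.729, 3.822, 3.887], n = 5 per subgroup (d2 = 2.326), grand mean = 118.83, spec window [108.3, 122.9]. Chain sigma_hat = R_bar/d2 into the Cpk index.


R_bar = (1.35 + 3.153 + 2.83 + 1.379 + 0.995 + 2.163 + 2.67 + 1.729 + 3.822 + 3.887) / 10 = 2.3978
sigma = R_bar / d2 = 2.3978 / 2.326 = 1.0308684
Cp = (USL - LSL)/(6*sigma) = (122.9 - 108.3)/(6*1.0308684) = 2.3605
Cpu = (122.9 - 118.83)/(3*1.0308684) = 1.3160
Cpl = (118.83 - 108.3)/(3*1.0308684) = 3.4049
Cpk = min(Cpu, Cpl) = 1.3160

1.3160


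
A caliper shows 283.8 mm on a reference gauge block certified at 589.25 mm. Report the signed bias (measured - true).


Systematic error = measured - true
= 283.8 - 589.25
= -305.4500

-305.4500


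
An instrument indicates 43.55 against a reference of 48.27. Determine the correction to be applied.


Correction = standard - reading
= 48.27 - 43.55
= 4.7200

4.7200


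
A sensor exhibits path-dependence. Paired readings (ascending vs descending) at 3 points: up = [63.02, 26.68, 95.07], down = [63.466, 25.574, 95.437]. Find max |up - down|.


|63.02 - 63.466| = 0.4460
|26.68 - 25.574| = 1.1060
|95.07 - 95.437| = 0.3670
hysteresis = max(diffs) = 1.1060

1.1060


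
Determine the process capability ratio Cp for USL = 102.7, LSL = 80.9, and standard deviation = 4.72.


Cp = (USL - LSL) / (6 * sigma)
= (102.7 - 80.9) / (6 * 4.72)
= 21.8000 / 28.3200
= 0.7698

0.7698


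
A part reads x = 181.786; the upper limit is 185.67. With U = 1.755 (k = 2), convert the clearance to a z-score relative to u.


u = U / k = 1.755 / 2 = 0.8775
margin = |USL - x| = |185.67 - 181.786| = 3.884
z = margin / u = 3.884 / 0.8775
z = 4.4262

4.4262


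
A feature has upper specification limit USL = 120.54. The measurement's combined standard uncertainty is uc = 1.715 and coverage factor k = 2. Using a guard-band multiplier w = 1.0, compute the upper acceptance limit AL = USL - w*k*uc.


U = k * uc = 2 * 1.715 = 3.43
guard band g = w * U = 1.0 * 3.43 = 3.43
AL = USL - g = 120.54 - 3.43
AL = 117.1100

117.1100


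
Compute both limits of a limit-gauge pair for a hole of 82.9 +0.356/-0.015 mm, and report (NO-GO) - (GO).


GO = nominal - lower_tol (smallest hole = maximum material condition)
GO = 82.9 - 0.015 = 82.885
NO-GO = nominal + upper_tol (largest hole = least material condition)
NO-GO = 82.9 + 0.356 = 83.256
spread = NO-GO - GO = 83.256 - 82.885 = 0.3710

0.3710


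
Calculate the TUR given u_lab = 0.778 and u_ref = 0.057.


TUR = u_lab / u_ref
= 0.778 / 0.057
= 13.6491

13.6491


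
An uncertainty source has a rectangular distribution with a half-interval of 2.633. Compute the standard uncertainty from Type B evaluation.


u_B = half_width / sqrt(3)
u_B = 2.633 / 1.7320508
u_B = 1.5202

1.5202


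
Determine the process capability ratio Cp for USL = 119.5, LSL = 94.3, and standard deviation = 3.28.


Cp = (USL - LSL) / (6 * sigma)
= (119.5 - 94.3) / (6 * 3.28)
= 25.2000 / 19.6800
= 1.2805

1.2805


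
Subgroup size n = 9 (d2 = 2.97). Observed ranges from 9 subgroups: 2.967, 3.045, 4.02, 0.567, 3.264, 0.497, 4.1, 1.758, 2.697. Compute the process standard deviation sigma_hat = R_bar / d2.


R_bar = (2.967 + 3.045 + 4.02 + 0.567 + 3.264 + 0.497 + 4.1 + 1.758 + 2.697) / 9
R_bar = 22.915 / 9 = 2.5461111
sigma_hat = R_bar / d2 = 2.5461111 / 2.97 = 0.8573

0.8573


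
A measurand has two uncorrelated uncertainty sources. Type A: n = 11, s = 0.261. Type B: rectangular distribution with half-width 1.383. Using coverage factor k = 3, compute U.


u_A = s / sqrt(n) = 0.261 / sqrt(11) = 0.078694461
u_B = half_width / sqrt(3) = 1.383 / sqrt(3) = 0.79847542
uc = sqrt(u_A^2 + u_B^2) = sqrt(0.078694461^2 + 0.79847542^2) = 0.80234395
U = k * uc = 3 * 0.80234395
U = 2.4070

2.4070


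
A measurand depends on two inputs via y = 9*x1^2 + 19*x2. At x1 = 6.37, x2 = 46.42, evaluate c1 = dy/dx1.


y = 9*x1^2 + 19*x2
dy/dx1 = 2*9*x1
Evaluate at x1 = 6.37: c1 = 18 * 6.37
c1 = 114.6600

114.6600


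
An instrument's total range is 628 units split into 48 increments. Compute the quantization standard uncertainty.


resolution = range / divisions
resolution = 628 / 48 = 13.083333
u_res = resolution / (2*sqrt(3))
u_res = 13.083333 / 3.4641016
u_res = 3.7768

3.7768


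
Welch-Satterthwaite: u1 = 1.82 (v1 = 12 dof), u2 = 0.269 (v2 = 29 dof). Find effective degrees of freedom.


uc = sqrt(u1^2 + u2^2) = sqrt(1.82^2 + 0.269^2) = 1.839772
v_eff = uc^4 / (u1^4/v1 + u2^4/v2)
= 1.839772^4 / (1.82^4/12 + 0.269^4/29)
= 11.456607 / 0.91451337
v_eff = 12.5275

12.5275


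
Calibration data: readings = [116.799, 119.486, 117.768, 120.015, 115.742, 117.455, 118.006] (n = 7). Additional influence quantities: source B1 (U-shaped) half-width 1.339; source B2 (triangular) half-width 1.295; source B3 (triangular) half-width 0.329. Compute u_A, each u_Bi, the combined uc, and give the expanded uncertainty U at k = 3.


mean = (116.799 + 119.486 + 117.768 + 120.015 + 115.742 + 117.455 + 118.006) / 7 = 117.8958571
s = sqrt(sum((x - mean)^2)/(n-1)) = 1.4767278
u_A = s / sqrt(n) = 1.4767278 / sqrt(7) = 0.55815064
u_B1 = 1.339 / sqrt(2) = 0.94681598
u_B2 = 1.295 / sqrt(6) = 0.52868154
u_B3 = 0.329 / sqrt(6) = 0.13431369
uc = sqrt(0.55815064^2 + 0.94681598^2 + 0.52868154^2 + 0.13431369^2) = 1.2270032
U = k * uc = 3 * 1.2270032
U = 3.6810

3.6810


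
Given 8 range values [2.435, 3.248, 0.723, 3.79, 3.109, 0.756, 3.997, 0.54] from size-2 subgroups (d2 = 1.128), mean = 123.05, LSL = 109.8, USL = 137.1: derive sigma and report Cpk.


R_bar = (2.435 + 3.248 + 0.723 + 3.79 + 3.109 + 0.756 + 3.997 + 0.54) / 8 = 2.32475
sigma = R_bar / d2 = 2.32475 / 1.128 = 2.0609486
Cp = (USL - LSL)/(6*sigma) = (137.1 - 109.8)/(6*2.0609486) = 2.2077
Cpu = (137.1 - 123.05)/(3*2.0609486) = 2.2724
Cpl = (123.05 - 109.8)/(3*2.0609486) = 2.1430
Cpk = min(Cpu, Cpl) = 2.1430

2.1430


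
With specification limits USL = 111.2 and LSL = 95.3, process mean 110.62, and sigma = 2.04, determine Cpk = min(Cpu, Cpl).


Cpu = (USL - mean) / (3*sigma) = (111.2 - 110.62) / (3*2.04) = 0.0948
Cpl = (mean - LSL) / (3*sigma) = (110.62 - 95.3) / (3*2.04) = 2.5033
Cpk = min(Cpu, Cpl) = 0.0948

0.0948


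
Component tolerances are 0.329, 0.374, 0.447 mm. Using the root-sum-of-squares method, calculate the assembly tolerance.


RSS = sqrt(0.329^2 + 0.374^2 + 0.447^2)
= sqrt(0.447926)
= 0.6693

0.6693


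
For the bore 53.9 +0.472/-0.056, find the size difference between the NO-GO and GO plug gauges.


GO = nominal - lower_tol (smallest hole = maximum material condition)
GO = 53.9 - 0.056 = 53.844
NO-GO = nominal + upper_tol (largest hole = least material condition)
NO-GO = 53.9 + 0.472 = 54.372
spread = NO-GO - GO = 54.372 - 53.844 = 0.5280

0.5280


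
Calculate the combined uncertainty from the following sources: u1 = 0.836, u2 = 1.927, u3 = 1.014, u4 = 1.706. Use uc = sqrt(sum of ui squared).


uc = sqrt(0.836^2 + 1.927^2 + 1.014^2 + 1.706^2)
uc = sqrt(8.350857)
uc = 2.8898

2.8898


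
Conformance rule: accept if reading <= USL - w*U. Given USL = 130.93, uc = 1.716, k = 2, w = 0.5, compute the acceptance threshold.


U = k * uc = 2 * 1.716 = 3.432
guard band g = w * U = 0.5 * 3.432 = 1.716
AL = USL - g = 130.93 - 1.716
AL = 129.2140

129.2140


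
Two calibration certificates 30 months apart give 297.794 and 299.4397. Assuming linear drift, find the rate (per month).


rate = (v2 - v1) / months
= (299.4397 - 297.794) / 30
= 1.6457 / 30
= 0.0549

0.0549


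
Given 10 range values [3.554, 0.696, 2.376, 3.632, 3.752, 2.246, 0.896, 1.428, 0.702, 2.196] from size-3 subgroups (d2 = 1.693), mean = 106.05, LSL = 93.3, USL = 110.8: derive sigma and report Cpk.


R_bar = (3.554 + 0.696 + 2.376 + 3.632 + 3.752 + 2.246 + 0.896 + 1.428 + 0.702 + 2.196) / 10 = 2.1478
sigma = R_bar / d2 = 2.1478 / 1.693 = 1.2686356
Cp = (USL - LSL)/(6*sigma) = (110.8 - 93.3)/(6*1.2686356) = 2.2991
Cpu = (110.8 - 106.05)/(3*1.2686356) = 1.2481
Cpl = (106.05 - 93.3)/(3*1.2686356) = 3.3501
Cpk = min(Cpu, Cpl) = 1.2481

1.2481


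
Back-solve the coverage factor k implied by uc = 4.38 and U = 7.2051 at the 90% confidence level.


k = U / uc
k = 7.2051 / 4.38
k = 1.645

1.645


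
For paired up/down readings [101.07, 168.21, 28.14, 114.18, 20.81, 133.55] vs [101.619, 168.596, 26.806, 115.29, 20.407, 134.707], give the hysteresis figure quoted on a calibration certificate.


|101.07 - 101.619| = 0.5490
|168.21 - 168.596| = 0.3860
|28.14 - 26.806| = 1.3340
|114.18 - 115.29| = 1.1100
|20.81 - 20.407| = 0.4030
|133.55 - 134.707| = 1.1570
hysteresis = max(diffs) = 1.3340

1.3340


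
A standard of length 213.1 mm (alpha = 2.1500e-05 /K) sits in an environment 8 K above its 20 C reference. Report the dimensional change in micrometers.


dL = L * alpha * dT
= 213.1 * 2.1500e-05 * 8
= 0.0366532 mm
dL_um = 0.0366532 * 1000 = 36.6532 um

36.6532


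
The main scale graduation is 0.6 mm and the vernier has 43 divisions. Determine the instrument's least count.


LC = MSD / n_div
= 0.6 / 43
= 0.0140

0.0140


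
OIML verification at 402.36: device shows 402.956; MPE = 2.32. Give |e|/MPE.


e = indication - reference = 402.956 - 402.36 = 0.5960
|e| = 0.5960
ratio = |e| / MPE = 0.5960 / 2.32
ratio = 0.2569

0.2569


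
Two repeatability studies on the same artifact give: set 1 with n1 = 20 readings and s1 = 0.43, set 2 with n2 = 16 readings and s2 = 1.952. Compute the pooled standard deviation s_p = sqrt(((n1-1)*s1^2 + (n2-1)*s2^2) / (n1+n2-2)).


s_p = sqrt(((n1-1)*s1^2 + (n2-1)*s2^2) / (n1+n2-2))
numerator = (20-1)*0.43^2 + (16-1)*1.952^2 = 3.5131 + 57.15456 = 60.66766
denominator = 20 + 16 - 2 = 34
s_p^2 = 60.66766 / 34 = 1.7843429
s_p = sqrt(1.7843429) = 1.3358

1.3358


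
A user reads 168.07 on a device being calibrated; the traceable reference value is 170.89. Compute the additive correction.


Correction = standard - reading
= 170.89 - 168.07
= 2.8200

2.8200


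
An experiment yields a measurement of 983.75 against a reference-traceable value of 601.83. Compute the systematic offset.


Systematic error = measured - true
= 983.75 - 601.83
= 381.9200

381.9200


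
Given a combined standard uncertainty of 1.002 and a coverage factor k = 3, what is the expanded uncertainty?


U = k * uc
U = 3 * 1.002
U = 3.0060

3.0060


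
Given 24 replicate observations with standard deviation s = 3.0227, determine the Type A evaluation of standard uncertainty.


u_A = s / sqrt(n)
u_A = 3.0227 / sqrt(24)
u_A = 3.0227 / 4.8989795
u_A = 0.6170

0.6170


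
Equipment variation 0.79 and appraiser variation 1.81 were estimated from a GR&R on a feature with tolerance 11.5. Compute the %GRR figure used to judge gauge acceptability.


GRR = sqrt(EV^2 + AV^2) = sqrt(0.79^2 + 1.81^2) = 1.9748924
%GRR = GRR / tol * 100 = 1.9748924 / 11.5 * 100
%GRR = 17.1730

17.1730


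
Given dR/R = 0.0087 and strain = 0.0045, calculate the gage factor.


GF = (dR/R) / epsilon
= 0.0087 / 0.0045
= 1.9333

1.9333


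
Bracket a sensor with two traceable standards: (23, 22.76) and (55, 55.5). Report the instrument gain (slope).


slope = (y2 - y1) / (x2 - x1)
= (55.5 - 22.76) / (55 - 23)
= 32.7400 / 32
= 1.0231

1.0231


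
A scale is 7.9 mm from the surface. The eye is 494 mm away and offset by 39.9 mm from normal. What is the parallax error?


error = h * offset / d
= 7.9 * 39.9 / 494
= 0.6381

0.6381


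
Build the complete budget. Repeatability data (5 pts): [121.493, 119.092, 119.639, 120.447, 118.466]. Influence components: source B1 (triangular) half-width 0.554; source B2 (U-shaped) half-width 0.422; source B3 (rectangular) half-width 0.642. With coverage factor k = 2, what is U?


mean = (121.493 + 119.092 + 119.639 + 120.447 + 118.466) / 5 = 119.8274
s = sqrt(sum((x - mean)^2)/(n-1)) = 1.1819312
u_A = s / sqrt(n) = 1.1819312 / sqrt(5) = 0.5285757
u_B1 = 0.554 / sqrt(6) = 0.22616955
u_B2 = 0.422 / sqrt(2) = 0.29839906
u_B3 = 0.642 / sqrt(3) = 0.37065887
uc = sqrt(0.5285757^2 + 0.22616955^2 + 0.29839906^2 + 0.37065887^2) = 0.74630753
U = k * uc = 2 * 0.74630753
U = 1.4926

1.4926


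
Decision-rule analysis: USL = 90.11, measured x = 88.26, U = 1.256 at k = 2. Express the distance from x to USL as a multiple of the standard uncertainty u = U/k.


u = U / k = 1.256 / 2 = 0.628
margin = |USL - x| = |90.11 - 88.26| = 1.85
z = margin / u = 1.85 / 0.628
z = 2.9459

2.9459


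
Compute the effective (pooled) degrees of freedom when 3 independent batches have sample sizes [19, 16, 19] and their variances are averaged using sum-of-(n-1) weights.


nu = sum_i (n_i - 1)
nu = ((19 - 1) + (16 - 1) + (19 - 1))
nu = 18 + 15 + 18
nu = 51

51


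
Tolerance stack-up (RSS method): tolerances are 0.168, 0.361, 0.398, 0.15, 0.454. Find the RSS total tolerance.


RSS = sqrt(0.168^2 + 0.361^2 + 0.398^2 + 0.15^2 + 0.454^2)
= sqrt(0.545565)
= 0.7386

0.7386


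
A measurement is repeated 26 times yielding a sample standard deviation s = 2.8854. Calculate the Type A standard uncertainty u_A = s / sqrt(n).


u_A = s / sqrt(n)
u_A = 2.8854 / sqrt(26)
u_A = 2.8854 / 5.0990195
u_A = 0.5659

0.5659


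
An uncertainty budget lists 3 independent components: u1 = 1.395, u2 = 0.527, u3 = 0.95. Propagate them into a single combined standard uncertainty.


uc = sqrt(1.395^2 + 0.527^2 + 0.95^2)
uc = sqrt(3.126254)
uc = 1.7681

1.7681


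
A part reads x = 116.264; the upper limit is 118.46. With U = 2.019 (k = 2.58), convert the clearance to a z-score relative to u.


u = U / k = 2.019 / 2.58 = 0.78255814
margin = |USL - x| = |118.46 - 116.264| = 2.196
z = margin / u = 2.196 / 0.78255814
z = 2.8062

2.8062


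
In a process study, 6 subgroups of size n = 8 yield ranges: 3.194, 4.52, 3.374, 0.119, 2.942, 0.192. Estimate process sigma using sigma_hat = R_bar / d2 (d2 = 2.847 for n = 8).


R_bar = (3.194 + 4.52 + 3.374 + 0.119 + 2.942 + 0.192) / 6
R_bar = 14.341 / 6 = 2.3901667
sigma_hat = R_bar / d2 = 2.3901667 / 2.847 = 0.8395

0.8395


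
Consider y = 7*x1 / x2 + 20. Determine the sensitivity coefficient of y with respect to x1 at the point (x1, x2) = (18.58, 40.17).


y = 7*x1 / x2 + 20
dy/dx1 = 7/x2
Evaluate at x2 = 40.17: c1 = 7 / 40.17
c1 = 0.1743

0.1743


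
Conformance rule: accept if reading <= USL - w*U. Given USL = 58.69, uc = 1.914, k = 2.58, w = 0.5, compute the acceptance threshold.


U = k * uc = 2.58 * 1.914 = 4.93812
guard band g = w * U = 0.5 * 4.93812 = 2.46906
AL = USL - g = 58.69 - 2.46906
AL = 56.2209

56.2209


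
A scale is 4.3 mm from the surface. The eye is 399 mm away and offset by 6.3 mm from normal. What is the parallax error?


error = h * offset / d
= 4.3 * 6.3 / 399
= 0.0679

0.0679


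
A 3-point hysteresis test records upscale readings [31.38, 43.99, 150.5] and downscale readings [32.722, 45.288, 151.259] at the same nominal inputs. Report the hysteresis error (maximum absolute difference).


|31.38 - 32.722| = 1.3420
|43.99 - 45.288| = 1.2980
|150.5 - 151.259| = 0.7590
hysteresis = max(diffs) = 1.3420

1.3420


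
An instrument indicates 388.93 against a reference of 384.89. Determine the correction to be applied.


Correction = standard - reading
= 384.89 - 388.93
= -4.0400

-4.0400


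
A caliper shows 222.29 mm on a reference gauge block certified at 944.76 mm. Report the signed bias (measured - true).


Systematic error = measured - true
= 222.29 - 944.76
= -722.4700

-722.4700


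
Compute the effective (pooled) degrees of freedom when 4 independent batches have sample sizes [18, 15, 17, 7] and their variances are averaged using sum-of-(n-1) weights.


nu = sum_i (n_i - 1)
nu = ((18 - 1) + (15 - 1) + (17 - 1) + (7 - 1))
nu = 17 + 14 + 16 + 6
nu = 53

53


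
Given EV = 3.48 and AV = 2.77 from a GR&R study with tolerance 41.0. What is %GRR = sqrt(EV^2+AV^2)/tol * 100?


GRR = sqrt(EV^2 + AV^2) = sqrt(3.48^2 + 2.77^2) = 4.4478422
%GRR = GRR / tol * 100 = 4.4478422 / 41.0 * 100
%GRR = 10.8484

10.8484


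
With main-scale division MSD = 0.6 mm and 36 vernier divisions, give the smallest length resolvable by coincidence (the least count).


LC = MSD / n_div
= 0.6 / 36
= 0.0167

0.0167


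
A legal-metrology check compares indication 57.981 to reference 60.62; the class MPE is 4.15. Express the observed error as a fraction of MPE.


e = indication - reference = 57.981 - 60.62 = -2.6390
|e| = 2.6390
ratio = |e| / MPE = 2.6390 / 4.15
ratio = 0.6359

0.6359


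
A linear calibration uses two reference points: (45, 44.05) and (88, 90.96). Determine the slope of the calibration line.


slope = (y2 - y1) / (x2 - x1)
= (90.96 - 44.05) / (88 - 45)
= 46.9100 / 43
= 1.0909

1.0909


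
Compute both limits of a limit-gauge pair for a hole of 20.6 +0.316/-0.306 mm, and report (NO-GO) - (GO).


GO = nominal - lower_tol (smallest hole = maximum material condition)
GO = 20.6 - 0.306 = 20.294
NO-GO = nominal + upper_tol (largest hole = least material condition)
NO-GO = 20.6 + 0.316 = 20.916
spread = NO-GO - GO = 20.916 - 20.294 = 0.6220

0.6220


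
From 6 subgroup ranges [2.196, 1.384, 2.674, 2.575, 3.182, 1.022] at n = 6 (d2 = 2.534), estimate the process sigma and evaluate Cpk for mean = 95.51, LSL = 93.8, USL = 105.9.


R_bar = (2.196 + 1.384 + 2.674 + 2.575 + 3.182 + 1.022) / 6 = 2.1721667
sigma = R_bar / d2 = 2.1721667 / 2.534 = 0.85720864
Cp = (USL - LSL)/(6*sigma) = (105.9 - 93.8)/(6*0.85720864) = 2.3526
Cpu = (105.9 - 95.51)/(3*0.85720864) = 4.0402
Cpl = (95.51 - 93.8)/(3*0.85720864) = 0.6649
Cpk = min(Cpu, Cpl) = 0.6649

0.6649
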